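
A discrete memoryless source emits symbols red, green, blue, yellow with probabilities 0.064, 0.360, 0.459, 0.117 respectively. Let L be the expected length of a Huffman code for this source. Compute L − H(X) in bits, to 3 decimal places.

0.060 bits

Entropy H = −Σ p log₂ p ≈ 1.6622 bits.
Huffman merges: 8/125+117/1000→181/1000; 181/1000+9/25→541/1000; 459/1000+541/1000→1. L = 861/500 ≈ 1.7220.
L − H = 1.7220 − 1.6622 = 0.060 bits.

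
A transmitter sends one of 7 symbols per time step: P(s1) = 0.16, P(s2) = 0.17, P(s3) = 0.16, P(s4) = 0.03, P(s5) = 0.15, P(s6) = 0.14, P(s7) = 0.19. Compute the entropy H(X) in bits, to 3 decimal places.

H = −Σ pᵢ log₂ pᵢ.
−0.16·log₂(0.16) = 0.4230
−0.17·log₂(0.17) = 0.4346
−0.16·log₂(0.16) = 0.4230
−0.03·log₂(0.03) = 0.1518
−0.15·log₂(0.15) = 0.4105
−0.14·log₂(0.14) = 0.3971
−0.19·log₂(0.19) = 0.4552
Sum ≈ 2.6953 → 2.695 bits.

2.695 bits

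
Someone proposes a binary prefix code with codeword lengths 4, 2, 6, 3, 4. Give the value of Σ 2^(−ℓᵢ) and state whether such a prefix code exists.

With common denominator 2^6 = 64: Σ 2^(−ℓᵢ) = 4/64 + 16/64 + 1/64 + 8/64 + 4/64 = 33/64 = 0.515625.
Kraft's inequality requires Σ ≤ 1; here Σ = 0.515625 ≤ 1, so such a prefix code exists.

0.515625; yes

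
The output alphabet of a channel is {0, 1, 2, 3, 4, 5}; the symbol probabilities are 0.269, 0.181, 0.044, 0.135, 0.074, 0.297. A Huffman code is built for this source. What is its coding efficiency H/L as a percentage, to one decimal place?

98.8%

Entropy H = −Σ p log₂ p ≈ 2.3424 bits.
Huffman merges: 11/250+37/500→59/500; 59/500+27/200→253/1000; 181/1000+253/1000→217/500; 269/1000+297/1000→283/500; 217/500+283/500→1. L = 2371/1000 ≈ 2.3710.
Efficiency = H/L = 2.3424/2.3710 = 98.8%.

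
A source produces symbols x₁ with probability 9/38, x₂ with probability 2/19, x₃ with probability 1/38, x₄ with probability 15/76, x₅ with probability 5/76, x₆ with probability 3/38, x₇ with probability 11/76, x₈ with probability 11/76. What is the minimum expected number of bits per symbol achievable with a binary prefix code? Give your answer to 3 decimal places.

Repeatedly combine the two least-probable nodes; the expected code length is the sum of the merged weights.
merge 1/38 + 5/76 → 7/76
merge 3/38 + 7/76 → 13/76
merge 2/19 + 11/76 → 1/4
merge 11/76 + 13/76 → 6/19
merge 15/76 + 9/38 → 33/76
merge 1/4 + 6/19 → 43/76
merge 33/76 + 43/76 → 1
L = 7/76 + 13/76 + 1/4 + 6/19 + 33/76 + 43/76 + 1 = 215/76 ≈ 2.829 bits/symbol.

2.829 bits/symbol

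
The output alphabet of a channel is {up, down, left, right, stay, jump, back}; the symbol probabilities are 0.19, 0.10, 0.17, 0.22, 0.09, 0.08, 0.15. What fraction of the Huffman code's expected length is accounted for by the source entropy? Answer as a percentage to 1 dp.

Entropy H = −Σ p log₂ p ≈ 2.7173 bits.
Huffman merges: 2/25+9/100→17/100; 1/10+3/20→1/4; 17/100+17/100→17/50; 19/100+11/50→41/100; 1/4+17/50→59/100; 41/100+59/100→1. L = 69/25 ≈ 2.7600.
Efficiency = H/L = 2.7173/2.7600 = 98.5%.

98.5%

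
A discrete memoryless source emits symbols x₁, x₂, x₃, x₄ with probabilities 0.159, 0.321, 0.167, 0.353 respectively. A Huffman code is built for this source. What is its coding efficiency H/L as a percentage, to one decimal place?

96.8%

Entropy H = −Σ p log₂ p ≈ 1.9095 bits.
Huffman merges: 159/1000+167/1000→163/500; 321/1000+163/500→647/1000; 353/1000+647/1000→1. L = 1973/1000 ≈ 1.9730.
Efficiency = H/L = 1.9095/1.9730 = 96.8%.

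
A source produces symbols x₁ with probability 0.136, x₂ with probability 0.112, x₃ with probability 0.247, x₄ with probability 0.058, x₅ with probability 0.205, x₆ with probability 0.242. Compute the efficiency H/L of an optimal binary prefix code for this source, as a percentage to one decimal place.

98.8%

Entropy H = −Σ p log₂ p ≈ 2.4458 bits.
Huffman merges: 29/500+14/125→17/100; 17/125+17/100→153/500; 41/200+121/500→447/1000; 247/1000+153/500→553/1000; 447/1000+553/1000→1. L = 619/250 ≈ 2.4760.
Efficiency = H/L = 2.4458/2.4760 = 98.8%.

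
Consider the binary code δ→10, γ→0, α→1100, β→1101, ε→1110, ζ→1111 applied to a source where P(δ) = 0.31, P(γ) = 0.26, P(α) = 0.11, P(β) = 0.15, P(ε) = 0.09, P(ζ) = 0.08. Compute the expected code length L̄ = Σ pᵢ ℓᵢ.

L̄ = Σ pᵢ·ℓᵢ = 0.31·2 + 0.26·1 + 0.11·4 + 0.15·4 + 0.09·4 + 0.08·4 = 2.6 bits/symbol.

2.6 bits/symbol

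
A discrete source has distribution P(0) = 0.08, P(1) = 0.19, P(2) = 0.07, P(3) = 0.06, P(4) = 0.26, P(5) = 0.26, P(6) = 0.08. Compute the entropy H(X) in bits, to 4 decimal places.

H = −Σ pᵢ log₂ pᵢ.
−0.08·log₂(0.08) = 0.2915
−0.19·log₂(0.19) = 0.4552
−0.07·log₂(0.07) = 0.2686
−0.06·log₂(0.06) = 0.2435
−0.26·log₂(0.26) = 0.5053
−0.26·log₂(0.26) = 0.5053
−0.08·log₂(0.08) = 0.2915
Sum ≈ 2.5609 → 2.5609 bits.

2.5609 bits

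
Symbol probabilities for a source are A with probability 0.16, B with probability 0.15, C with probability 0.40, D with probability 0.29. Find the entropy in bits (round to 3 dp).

H = −Σ pᵢ log₂ pᵢ.
−0.16·log₂(0.16) = 0.4230
−0.15·log₂(0.15) = 0.4105
−0.40·log₂(0.40) = 0.5288
−0.29·log₂(0.29) = 0.5179
Sum ≈ 1.8802 → 1.880 bits.

1.880 bits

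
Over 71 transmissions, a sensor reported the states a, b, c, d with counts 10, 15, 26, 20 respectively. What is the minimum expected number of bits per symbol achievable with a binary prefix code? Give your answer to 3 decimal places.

Probabilities are the counts divided by 71.
Repeatedly combine the two least-probable nodes; the expected code length is the sum of the merged weights.
merge 10/71 + 15/71 → 25/71
merge 20/71 + 25/71 → 45/71
merge 26/71 + 45/71 → 1
L = 25/71 + 45/71 + 1 = 141/71 ≈ 1.986 bits/symbol.

1.986 bits/symbol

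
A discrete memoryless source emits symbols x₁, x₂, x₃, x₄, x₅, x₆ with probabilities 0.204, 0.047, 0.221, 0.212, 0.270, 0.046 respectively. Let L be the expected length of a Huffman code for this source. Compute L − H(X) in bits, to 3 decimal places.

Entropy H = −Σ p log₂ p ≈ 2.3453 bits.
Huffman merges: 23/500+47/1000→93/1000; 93/1000+51/250→297/1000; 53/250+221/1000→433/1000; 27/100+297/1000→567/1000; 433/1000+567/1000→1. L = 239/100 ≈ 2.3900.
L − H = 2.3900 − 2.3453 = 0.045 bits.

0.045 bits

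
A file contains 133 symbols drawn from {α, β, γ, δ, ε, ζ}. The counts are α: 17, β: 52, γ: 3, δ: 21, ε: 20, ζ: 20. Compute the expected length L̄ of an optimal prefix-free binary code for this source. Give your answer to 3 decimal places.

Probabilities are the counts divided by 133.
Repeatedly combine the two least-probable nodes; the expected code length is the sum of the merged weights.
merge 3/133 + 17/133 → 20/133
merge 20/133 + 20/133 → 40/133
merge 20/133 + 3/19 → 41/133
merge 40/133 + 41/133 → 81/133
merge 52/133 + 81/133 → 1
L = 20/133 + 40/133 + 41/133 + 81/133 + 1 = 45/19 ≈ 2.368 bits/symbol.

2.368 bits/symbol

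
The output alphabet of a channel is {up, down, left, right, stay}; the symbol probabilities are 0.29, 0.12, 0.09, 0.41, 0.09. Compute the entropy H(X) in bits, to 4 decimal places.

2.0377 bits

H = −Σ pᵢ log₂ pᵢ.
−0.29·log₂(0.29) = 0.5179
−0.12·log₂(0.12) = 0.3671
−0.09·log₂(0.09) = 0.3127
−0.41·log₂(0.41) = 0.5274
−0.09·log₂(0.09) = 0.3127
Sum ≈ 2.0377 → 2.0377 bits.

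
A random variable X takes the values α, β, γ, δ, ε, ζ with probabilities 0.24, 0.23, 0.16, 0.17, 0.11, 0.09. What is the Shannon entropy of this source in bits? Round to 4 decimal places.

H = −Σ pᵢ log₂ pᵢ.
−0.24·log₂(0.24) = 0.4941
−0.23·log₂(0.23) = 0.4877
−0.16·log₂(0.16) = 0.4230
−0.17·log₂(0.17) = 0.4346
−0.11·log₂(0.11) = 0.3503
−0.09·log₂(0.09) = 0.3127
Sum ≈ 2.5023 → 2.5023 bits.

2.5023 bits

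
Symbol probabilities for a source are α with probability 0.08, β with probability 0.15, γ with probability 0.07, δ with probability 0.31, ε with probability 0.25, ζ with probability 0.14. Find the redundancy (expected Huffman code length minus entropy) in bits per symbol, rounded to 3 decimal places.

Entropy H = −Σ p log₂ p ≈ 2.3915 bits.
Huffman merges: 7/100+2/25→3/20; 7/50+3/20→29/100; 3/20+1/4→2/5; 29/100+31/100→3/5; 2/5+3/5→1. L = 61/25 ≈ 2.4400.
L − H = 2.4400 − 2.3915 = 0.048 bits.

0.048 bits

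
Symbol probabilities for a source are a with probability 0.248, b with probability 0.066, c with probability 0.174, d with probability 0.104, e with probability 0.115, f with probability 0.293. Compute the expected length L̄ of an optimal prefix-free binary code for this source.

2.455 bits/symbol

Repeatedly combine the two least-probable nodes; the expected code length is the sum of the merged weights.
merge 33/500 + 13/125 → 17/100
merge 23/200 + 17/100 → 57/200
merge 87/500 + 31/125 → 211/500
merge 57/200 + 293/1000 → 289/500
merge 211/500 + 289/500 → 1
L = 17/100 + 57/200 + 211/500 + 289/500 + 1 = 491/200 = 2.455 bits/symbol.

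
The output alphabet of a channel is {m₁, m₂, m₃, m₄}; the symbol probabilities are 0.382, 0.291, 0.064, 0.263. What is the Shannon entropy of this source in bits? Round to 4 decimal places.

1.8092 bits

H = −Σ pᵢ log₂ pᵢ.
−0.382·log₂(0.382) = 0.5304
−0.291·log₂(0.291) = 0.5182
−0.064·log₂(0.064) = 0.2538
−0.263·log₂(0.263) = 0.5068
Sum ≈ 1.8092 → 1.8092 bits.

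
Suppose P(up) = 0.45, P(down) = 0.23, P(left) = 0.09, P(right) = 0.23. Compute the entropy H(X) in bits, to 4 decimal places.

H = −Σ pᵢ log₂ pᵢ.
−0.45·log₂(0.45) = 0.5184
−0.23·log₂(0.23) = 0.4877
−0.09·log₂(0.09) = 0.3127
−0.23·log₂(0.23) = 0.4877
Sum ≈ 1.8064 → 1.8064 bits.

1.8064 bits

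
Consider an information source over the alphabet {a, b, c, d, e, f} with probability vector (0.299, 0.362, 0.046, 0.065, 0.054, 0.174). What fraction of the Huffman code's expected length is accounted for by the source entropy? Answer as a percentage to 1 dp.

Entropy H = −Σ p log₂ p ≈ 2.1785 bits.
Huffman merges: 23/500+27/500→1/10; 13/200+1/10→33/200; 33/200+87/500→339/1000; 299/1000+339/1000→319/500; 181/500+319/500→1. L = 1121/500 ≈ 2.2420.
Efficiency = H/L = 2.1785/2.2420 = 97.2%.

97.2%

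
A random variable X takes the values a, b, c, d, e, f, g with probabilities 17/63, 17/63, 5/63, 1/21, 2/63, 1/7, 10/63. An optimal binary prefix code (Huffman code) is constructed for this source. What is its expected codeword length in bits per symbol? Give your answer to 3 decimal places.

2.540 bits/symbol

Repeatedly combine the two least-probable nodes; the expected code length is the sum of the merged weights.
merge 2/63 + 1/21 → 5/63
merge 5/63 + 5/63 → 10/63
merge 1/7 + 10/63 → 19/63
merge 10/63 + 17/63 → 3/7
merge 17/63 + 19/63 → 4/7
merge 3/7 + 4/7 → 1
L = 5/63 + 10/63 + 19/63 + 3/7 + 4/7 + 1 = 160/63 ≈ 2.540 bits/symbol.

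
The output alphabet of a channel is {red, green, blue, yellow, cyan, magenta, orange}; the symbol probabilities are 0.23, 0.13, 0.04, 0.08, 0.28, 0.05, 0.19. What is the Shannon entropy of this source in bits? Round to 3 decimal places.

H = −Σ pᵢ log₂ pᵢ.
−0.23·log₂(0.23) = 0.4877
−0.13·log₂(0.13) = 0.3826
−0.04·log₂(0.04) = 0.1858
−0.08·log₂(0.08) = 0.2915
−0.28·log₂(0.28) = 0.5142
−0.05·log₂(0.05) = 0.2161
−0.19·log₂(0.19) = 0.4552
Sum ≈ 2.5331 → 2.533 bits.

2.533 bits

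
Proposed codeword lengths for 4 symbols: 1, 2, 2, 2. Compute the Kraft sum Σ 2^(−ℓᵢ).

1.25

With common denominator 2^2 = 4: Σ 2^(−ℓᵢ) = 2/4 + 1/4 + 1/4 + 1/4 = 5/4 = 1.25.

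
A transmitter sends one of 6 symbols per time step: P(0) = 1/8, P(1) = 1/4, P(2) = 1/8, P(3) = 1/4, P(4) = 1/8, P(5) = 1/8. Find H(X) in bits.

Each probability is a power of 1/2, so log₂(1/p) is an integer.
H = Σ p·log₂(1/p) = 1/8·3 + 1/4·2 + 1/8·3 + 1/4·2 + 1/8·3 + 1/8·3 = 2.5 bits.

2.5 bits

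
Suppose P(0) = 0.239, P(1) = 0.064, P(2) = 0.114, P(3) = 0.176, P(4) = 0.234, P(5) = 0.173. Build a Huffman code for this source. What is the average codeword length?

Repeatedly combine the two least-probable nodes; the expected code length is the sum of the merged weights.
merge 8/125 + 57/500 → 89/500
merge 173/1000 + 22/125 → 349/1000
merge 89/500 + 117/500 → 103/250
merge 239/1000 + 349/1000 → 147/250
merge 103/250 + 147/250 → 1
L = 89/500 + 349/1000 + 103/250 + 147/250 + 1 = 2527/1000 = 2.527 bits/symbol.

2.527 bits/symbol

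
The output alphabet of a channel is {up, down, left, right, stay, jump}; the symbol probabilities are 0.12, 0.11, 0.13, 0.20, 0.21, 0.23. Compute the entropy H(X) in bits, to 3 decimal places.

2.525 bits

H = −Σ pᵢ log₂ pᵢ.
−0.12·log₂(0.12) = 0.3671
−0.11·log₂(0.11) = 0.3503
−0.13·log₂(0.13) = 0.3826
−0.20·log₂(0.20) = 0.4644
−0.21·log₂(0.21) = 0.4728
−0.23·log₂(0.23) = 0.4877
Sum ≈ 2.5249 → 2.525 bits.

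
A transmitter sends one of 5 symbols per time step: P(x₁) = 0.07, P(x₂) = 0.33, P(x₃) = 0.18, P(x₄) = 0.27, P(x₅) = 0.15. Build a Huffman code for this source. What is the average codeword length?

2.22 bits/symbol

Repeatedly combine the two least-probable nodes; the expected code length is the sum of the merged weights.
merge 7/100 + 3/20 → 11/50
merge 9/50 + 11/50 → 2/5
merge 27/100 + 33/100 → 3/5
merge 2/5 + 3/5 → 1
L = 11/50 + 2/5 + 3/5 + 1 = 111/50 = 2.22 bits/symbol.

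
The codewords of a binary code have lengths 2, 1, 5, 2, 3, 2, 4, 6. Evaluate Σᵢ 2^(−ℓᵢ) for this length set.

1.484375

With common denominator 2^6 = 64: Σ 2^(−ℓᵢ) = 16/64 + 32/64 + 2/64 + 16/64 + 8/64 + 16/64 + 4/64 + 1/64 = 95/64 = 1.484375.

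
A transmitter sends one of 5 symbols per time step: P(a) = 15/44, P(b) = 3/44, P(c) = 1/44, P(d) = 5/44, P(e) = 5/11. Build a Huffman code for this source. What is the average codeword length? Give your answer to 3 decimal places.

Repeatedly combine the two least-probable nodes; the expected code length is the sum of the merged weights.
merge 1/44 + 3/44 → 1/11
merge 1/11 + 5/44 → 9/44
merge 9/44 + 15/44 → 6/11
merge 5/11 + 6/11 → 1
L = 1/11 + 9/44 + 6/11 + 1 = 81/44 ≈ 1.841 bits/symbol.

1.841 bits/symbol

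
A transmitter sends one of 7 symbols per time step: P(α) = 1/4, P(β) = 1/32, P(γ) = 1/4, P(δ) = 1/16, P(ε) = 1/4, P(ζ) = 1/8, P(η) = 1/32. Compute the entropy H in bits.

Each probability is a power of 1/2, so log₂(1/p) is an integer.
H = Σ p·log₂(1/p) = 1/4·2 + 1/32·5 + 1/4·2 + 1/16·4 + 1/4·2 + 1/8·3 + 1/32·5 = 2.4375 bits.

2.4375 bits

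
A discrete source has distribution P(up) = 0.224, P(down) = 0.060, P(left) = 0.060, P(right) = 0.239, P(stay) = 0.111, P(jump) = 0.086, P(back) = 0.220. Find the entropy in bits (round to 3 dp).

2.601 bits

H = −Σ pᵢ log₂ pᵢ.
−0.224·log₂(0.224) = 0.4835
−0.060·log₂(0.060) = 0.2435
−0.060·log₂(0.060) = 0.2435
−0.239·log₂(0.239) = 0.4935
−0.111·log₂(0.111) = 0.3520
−0.086·log₂(0.086) = 0.3044
−0.220·log₂(0.220) = 0.4806
Sum ≈ 2.6011 → 2.601 bits.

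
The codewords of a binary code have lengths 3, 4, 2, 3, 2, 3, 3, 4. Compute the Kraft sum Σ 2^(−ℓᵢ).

1.125

With common denominator 2^4 = 16: Σ 2^(−ℓᵢ) = 2/16 + 1/16 + 4/16 + 2/16 + 4/16 + 2/16 + 2/16 + 1/16 = 18/16 = 1.125.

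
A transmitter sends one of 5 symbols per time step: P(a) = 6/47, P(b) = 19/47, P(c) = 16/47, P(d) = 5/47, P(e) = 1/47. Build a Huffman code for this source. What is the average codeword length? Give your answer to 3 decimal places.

1.979 bits/symbol

Repeatedly combine the two least-probable nodes; the expected code length is the sum of the merged weights.
merge 1/47 + 5/47 → 6/47
merge 6/47 + 6/47 → 12/47
merge 12/47 + 16/47 → 28/47
merge 19/47 + 28/47 → 1
L = 6/47 + 12/47 + 28/47 + 1 = 93/47 ≈ 1.979 bits/symbol.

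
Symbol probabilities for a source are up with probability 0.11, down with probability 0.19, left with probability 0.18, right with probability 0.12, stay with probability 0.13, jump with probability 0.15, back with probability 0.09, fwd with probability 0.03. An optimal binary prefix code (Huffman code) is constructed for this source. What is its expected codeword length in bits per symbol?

Repeatedly combine the two least-probable nodes; the expected code length is the sum of the merged weights.
merge 3/100 + 9/100 → 3/25
merge 11/100 + 3/25 → 23/100
merge 3/25 + 13/100 → 1/4
merge 3/20 + 9/50 → 33/100
merge 19/100 + 23/100 → 21/50
merge 1/4 + 33/100 → 29/50
merge 21/50 + 29/50 → 1
L = 3/25 + 23/100 + 1/4 + 33/100 + 21/50 + 29/50 + 1 = 293/100 = 2.93 bits/symbol.

2.93 bits/symbol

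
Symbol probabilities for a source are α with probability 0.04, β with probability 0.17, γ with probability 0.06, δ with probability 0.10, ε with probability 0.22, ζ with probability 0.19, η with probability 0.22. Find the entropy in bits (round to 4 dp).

H = −Σ pᵢ log₂ pᵢ.
−0.04·log₂(0.04) = 0.1858
−0.17·log₂(0.17) = 0.4346
−0.06·log₂(0.06) = 0.2435
−0.10·log₂(0.10) = 0.3322
−0.22·log₂(0.22) = 0.4806
−0.19·log₂(0.19) = 0.4552
−0.22·log₂(0.22) = 0.4806
Sum ≈ 2.6124 → 2.6124 bits.

2.6124 bits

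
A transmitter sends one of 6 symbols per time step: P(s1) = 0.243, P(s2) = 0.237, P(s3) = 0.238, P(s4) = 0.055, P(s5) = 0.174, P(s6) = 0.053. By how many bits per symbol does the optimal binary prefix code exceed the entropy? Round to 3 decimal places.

0.015 bits

Entropy H = −Σ p log₂ p ≈ 2.3748 bits.
Huffman merges: 53/1000+11/200→27/250; 27/250+87/500→141/500; 237/1000+119/500→19/40; 243/1000+141/500→21/40; 19/40+21/40→1. L = 239/100 ≈ 2.3900.
L − H = 2.3900 − 2.3748 = 0.015 bits.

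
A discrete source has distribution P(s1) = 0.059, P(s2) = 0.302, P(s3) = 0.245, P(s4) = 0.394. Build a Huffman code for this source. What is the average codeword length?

Repeatedly combine the two least-probable nodes; the expected code length is the sum of the merged weights.
merge 59/1000 + 49/200 → 38/125
merge 151/500 + 38/125 → 303/500
merge 197/500 + 303/500 → 1
L = 38/125 + 303/500 + 1 = 191/100 = 1.91 bits/symbol.

1.91 bits/symbol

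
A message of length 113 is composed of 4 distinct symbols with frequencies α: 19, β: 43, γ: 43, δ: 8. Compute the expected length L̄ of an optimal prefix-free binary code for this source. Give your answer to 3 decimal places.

1.858 bits/symbol

Probabilities are the counts divided by 113.
Repeatedly combine the two least-probable nodes; the expected code length is the sum of the merged weights.
merge 8/113 + 19/113 → 27/113
merge 27/113 + 43/113 → 70/113
merge 43/113 + 70/113 → 1
L = 27/113 + 70/113 + 1 = 210/113 ≈ 1.858 bits/symbol.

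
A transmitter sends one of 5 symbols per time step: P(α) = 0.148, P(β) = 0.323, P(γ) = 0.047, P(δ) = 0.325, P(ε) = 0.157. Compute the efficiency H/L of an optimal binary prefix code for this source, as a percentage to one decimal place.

95.1%

Entropy H = −Σ p log₂ p ≈ 2.0882 bits.
Huffman merges: 47/1000+37/250→39/200; 157/1000+39/200→44/125; 323/1000+13/40→81/125; 44/125+81/125→1. L = 439/200 ≈ 2.1950.
Efficiency = H/L = 2.0882/2.1950 = 95.1%.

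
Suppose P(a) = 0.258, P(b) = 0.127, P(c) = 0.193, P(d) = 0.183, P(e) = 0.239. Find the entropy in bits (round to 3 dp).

H = −Σ pᵢ log₂ pᵢ.
−0.258·log₂(0.258) = 0.5043
−0.127·log₂(0.127) = 0.3781
−0.193·log₂(0.193) = 0.4581
−0.183·log₂(0.183) = 0.4484
−0.239·log₂(0.239) = 0.4935
Sum ≈ 2.2823 → 2.282 bits.

2.282 bits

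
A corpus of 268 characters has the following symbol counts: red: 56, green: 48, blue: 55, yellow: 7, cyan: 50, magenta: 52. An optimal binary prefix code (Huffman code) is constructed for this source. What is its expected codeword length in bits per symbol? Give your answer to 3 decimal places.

2.586 bits/symbol

Probabilities are the counts divided by 268.
Repeatedly combine the two least-probable nodes; the expected code length is the sum of the merged weights.
merge 7/268 + 12/67 → 55/268
merge 25/134 + 13/67 → 51/134
merge 55/268 + 55/268 → 55/134
merge 14/67 + 51/134 → 79/134
merge 55/134 + 79/134 → 1
L = 55/268 + 51/134 + 55/134 + 79/134 + 1 = 693/268 ≈ 2.586 bits/symbol.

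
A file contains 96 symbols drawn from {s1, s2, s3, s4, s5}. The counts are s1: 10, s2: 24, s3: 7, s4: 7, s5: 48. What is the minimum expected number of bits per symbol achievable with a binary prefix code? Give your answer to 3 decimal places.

Probabilities are the counts divided by 96.
Repeatedly combine the two least-probable nodes; the expected code length is the sum of the merged weights.
merge 7/96 + 7/96 → 7/48
merge 5/48 + 7/48 → 1/4
merge 1/4 + 1/4 → 1/2
merge 1/2 + 1/2 → 1
L = 7/48 + 1/4 + 1/2 + 1 = 91/48 ≈ 1.896 bits/symbol.

1.896 bits/symbol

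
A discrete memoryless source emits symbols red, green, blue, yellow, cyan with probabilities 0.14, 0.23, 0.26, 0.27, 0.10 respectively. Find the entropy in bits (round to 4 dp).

H = −Σ pᵢ log₂ pᵢ.
−0.14·log₂(0.14) = 0.3971
−0.23·log₂(0.23) = 0.4877
−0.26·log₂(0.26) = 0.5053
−0.27·log₂(0.27) = 0.5100
−0.10·log₂(0.10) = 0.3322
Sum ≈ 2.2323 → 2.2323 bits.

2.2323 bits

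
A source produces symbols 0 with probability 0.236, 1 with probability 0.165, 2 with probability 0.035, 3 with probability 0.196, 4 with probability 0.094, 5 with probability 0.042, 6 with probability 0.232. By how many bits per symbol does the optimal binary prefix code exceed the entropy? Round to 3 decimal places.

0.032 bits

Entropy H = −Σ p log₂ p ≈ 2.5524 bits.
Huffman merges: 7/200+21/500→77/1000; 77/1000+47/500→171/1000; 33/200+171/1000→42/125; 49/250+29/125→107/250; 59/250+42/125→143/250; 107/250+143/250→1. L = 323/125 ≈ 2.5840.
L − H = 2.5840 − 2.5524 = 0.032 bits.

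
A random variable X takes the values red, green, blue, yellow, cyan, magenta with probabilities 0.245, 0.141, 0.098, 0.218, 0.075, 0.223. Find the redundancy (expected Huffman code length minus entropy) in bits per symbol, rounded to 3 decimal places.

0.021 bits

Entropy H = −Σ p log₂ p ≈ 2.4662 bits.
Huffman merges: 3/40+49/500→173/1000; 141/1000+173/1000→157/500; 109/500+223/1000→441/1000; 49/200+157/500→559/1000; 441/1000+559/1000→1. L = 2487/1000 ≈ 2.4870.
L − H = 2.4870 − 2.4662 = 0.021 bits.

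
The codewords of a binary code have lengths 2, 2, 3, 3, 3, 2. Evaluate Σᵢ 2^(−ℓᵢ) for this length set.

With common denominator 2^3 = 8: Σ 2^(−ℓᵢ) = 2/8 + 2/8 + 1/8 + 1/8 + 1/8 + 2/8 = 9/8 = 1.125.

1.125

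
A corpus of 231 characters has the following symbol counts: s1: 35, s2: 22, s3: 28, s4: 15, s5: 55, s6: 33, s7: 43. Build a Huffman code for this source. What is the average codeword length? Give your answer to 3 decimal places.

Probabilities are the counts divided by 231.
Repeatedly combine the two least-probable nodes; the expected code length is the sum of the merged weights.
merge 5/77 + 2/21 → 37/231
merge 4/33 + 1/7 → 61/231
merge 5/33 + 37/231 → 24/77
merge 43/231 + 5/21 → 14/33
merge 61/231 + 24/77 → 19/33
merge 14/33 + 19/33 → 1
L = 37/231 + 61/231 + 24/77 + 14/33 + 19/33 + 1 = 632/231 ≈ 2.736 bits/symbol.

2.736 bits/symbol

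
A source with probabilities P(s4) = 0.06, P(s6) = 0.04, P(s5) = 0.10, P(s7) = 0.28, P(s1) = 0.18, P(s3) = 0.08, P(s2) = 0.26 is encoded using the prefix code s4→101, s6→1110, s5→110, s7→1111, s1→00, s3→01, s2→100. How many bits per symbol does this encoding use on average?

3.06 bits/symbol

L̄ = Σ pᵢ·ℓᵢ = 0.06·3 + 0.04·4 + 0.10·3 + 0.28·4 + 0.18·2 + 0.08·2 + 0.26·3 = 3.06 bits/symbol.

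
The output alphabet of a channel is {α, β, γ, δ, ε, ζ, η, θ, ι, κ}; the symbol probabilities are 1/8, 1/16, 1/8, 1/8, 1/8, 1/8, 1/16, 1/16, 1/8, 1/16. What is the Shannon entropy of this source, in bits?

Each probability is a power of 1/2, so log₂(1/p) is an integer.
H = Σ p·log₂(1/p) = 1/8·3 + 1/16·4 + 1/8·3 + 1/8·3 + 1/8·3 + 1/8·3 + 1/16·4 + 1/16·4 + 1/8·3 + 1/16·4 = 3.25 bits.

3.25 bits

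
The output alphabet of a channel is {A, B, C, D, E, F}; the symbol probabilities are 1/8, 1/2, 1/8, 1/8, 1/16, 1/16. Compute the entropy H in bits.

2.125 bits

Each probability is a power of 1/2, so log₂(1/p) is an integer.
H = Σ p·log₂(1/p) = 1/8·3 + 1/2·1 + 1/8·3 + 1/8·3 + 1/16·4 + 1/16·4 = 2.125 bits.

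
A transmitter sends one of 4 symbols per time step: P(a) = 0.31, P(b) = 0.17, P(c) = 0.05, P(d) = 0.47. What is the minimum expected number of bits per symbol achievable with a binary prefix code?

Repeatedly combine the two least-probable nodes; the expected code length is the sum of the merged weights.
merge 1/20 + 17/100 → 11/50
merge 11/50 + 31/100 → 53/100
merge 47/100 + 53/100 → 1
L = 11/50 + 53/100 + 1 = 7/4 = 1.75 bits/symbol.

1.75 bits/symbol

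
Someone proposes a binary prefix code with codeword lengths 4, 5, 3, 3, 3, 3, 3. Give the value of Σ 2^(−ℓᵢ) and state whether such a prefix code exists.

With common denominator 2^5 = 32: Σ 2^(−ℓᵢ) = 2/32 + 1/32 + 4/32 + 4/32 + 4/32 + 4/32 + 4/32 = 23/32 = 0.71875.
Kraft's inequality requires Σ ≤ 1; here Σ = 0.71875 ≤ 1, so such a prefix code exists.

0.71875; yes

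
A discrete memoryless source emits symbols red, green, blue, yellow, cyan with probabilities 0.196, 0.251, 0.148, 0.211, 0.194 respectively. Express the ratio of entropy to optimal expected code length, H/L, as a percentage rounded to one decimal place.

98.3%

Entropy H = −Σ p log₂ p ≈ 2.3019 bits.
Huffman merges: 37/250+97/500→171/500; 49/250+211/1000→407/1000; 251/1000+171/500→593/1000; 407/1000+593/1000→1. L = 1171/500 ≈ 2.3420.
Efficiency = H/L = 2.3019/2.3420 = 98.3%.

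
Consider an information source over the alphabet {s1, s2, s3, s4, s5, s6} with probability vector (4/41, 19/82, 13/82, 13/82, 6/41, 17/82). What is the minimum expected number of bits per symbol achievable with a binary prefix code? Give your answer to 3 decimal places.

2.561 bits/symbol

Repeatedly combine the two least-probable nodes; the expected code length is the sum of the merged weights.
merge 4/41 + 6/41 → 10/41
merge 13/82 + 13/82 → 13/41
merge 17/82 + 19/82 → 18/41
merge 10/41 + 13/41 → 23/41
merge 18/41 + 23/41 → 1
L = 10/41 + 13/41 + 18/41 + 23/41 + 1 = 105/41 ≈ 2.561 bits/symbol.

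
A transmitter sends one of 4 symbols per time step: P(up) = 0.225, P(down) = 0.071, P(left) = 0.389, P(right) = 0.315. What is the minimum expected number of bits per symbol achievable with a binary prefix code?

Repeatedly combine the two least-probable nodes; the expected code length is the sum of the merged weights.
merge 71/1000 + 9/40 → 37/125
merge 37/125 + 63/200 → 611/1000
merge 389/1000 + 611/1000 → 1
L = 37/125 + 611/1000 + 1 = 1907/1000 = 1.907 bits/symbol.

1.907 bits/symbol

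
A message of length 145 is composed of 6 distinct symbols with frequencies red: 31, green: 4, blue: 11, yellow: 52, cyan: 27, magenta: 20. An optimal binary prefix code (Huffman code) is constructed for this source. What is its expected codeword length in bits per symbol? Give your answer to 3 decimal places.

2.345 bits/symbol

Probabilities are the counts divided by 145.
Repeatedly combine the two least-probable nodes; the expected code length is the sum of the merged weights.
merge 4/145 + 11/145 → 3/29
merge 3/29 + 4/29 → 7/29
merge 27/145 + 31/145 → 2/5
merge 7/29 + 52/145 → 3/5
merge 2/5 + 3/5 → 1
L = 3/29 + 7/29 + 2/5 + 3/5 + 1 = 68/29 ≈ 2.345 bits/symbol.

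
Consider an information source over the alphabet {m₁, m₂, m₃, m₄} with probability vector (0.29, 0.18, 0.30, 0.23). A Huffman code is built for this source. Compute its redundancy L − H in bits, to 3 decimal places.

0.028 bits

Entropy H = −Σ p log₂ p ≈ 1.9720 bits.
Huffman merges: 9/50+23/100→41/100; 29/100+3/10→59/100; 41/100+59/100→1. L = 2 ≈ 2.0000.
L − H = 2.0000 − 1.9720 = 0.028 bits.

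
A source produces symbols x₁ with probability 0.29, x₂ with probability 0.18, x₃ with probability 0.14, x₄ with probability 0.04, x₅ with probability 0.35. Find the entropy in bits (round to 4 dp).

H = −Σ pᵢ log₂ pᵢ.
−0.29·log₂(0.29) = 0.5179
−0.18·log₂(0.18) = 0.4453
−0.14·log₂(0.14) = 0.3971
−0.04·log₂(0.04) = 0.1858
−0.35·log₂(0.35) = 0.5301
Sum ≈ 2.0762 → 2.0762 bits.

2.0762 bits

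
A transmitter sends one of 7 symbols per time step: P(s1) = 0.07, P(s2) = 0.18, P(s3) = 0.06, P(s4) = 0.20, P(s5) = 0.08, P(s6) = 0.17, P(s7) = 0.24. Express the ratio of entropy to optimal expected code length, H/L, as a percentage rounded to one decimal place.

Entropy H = −Σ p log₂ p ≈ 2.6420 bits.
Huffman merges: 3/50+7/100→13/100; 2/25+13/100→21/100; 17/100+9/50→7/20; 1/5+21/100→41/100; 6/25+7/20→59/100; 41/100+59/100→1. L = 269/100 ≈ 2.6900.
Efficiency = H/L = 2.6420/2.6900 = 98.2%.

98.2%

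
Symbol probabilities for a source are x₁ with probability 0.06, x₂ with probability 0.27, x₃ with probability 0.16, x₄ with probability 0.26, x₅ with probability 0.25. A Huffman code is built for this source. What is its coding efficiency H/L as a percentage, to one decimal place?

98.3%

Entropy H = −Σ p log₂ p ≈ 2.1819 bits.
Huffman merges: 3/50+4/25→11/50; 11/50+1/4→47/100; 13/50+27/100→53/100; 47/100+53/100→1. L = 111/50 ≈ 2.2200.
Efficiency = H/L = 2.1819/2.2200 = 98.3%.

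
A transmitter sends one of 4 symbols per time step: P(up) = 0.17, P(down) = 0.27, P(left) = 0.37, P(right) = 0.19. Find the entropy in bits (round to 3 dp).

H = −Σ pᵢ log₂ pᵢ.
−0.17·log₂(0.17) = 0.4346
−0.27·log₂(0.27) = 0.5100
−0.37·log₂(0.37) = 0.5307
−0.19·log₂(0.19) = 0.4552
Sum ≈ 1.9306 → 1.931 bits.

1.931 bits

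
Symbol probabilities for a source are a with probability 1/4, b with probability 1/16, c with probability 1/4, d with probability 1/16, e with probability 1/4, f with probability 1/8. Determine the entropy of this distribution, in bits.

2.375 bits

Each probability is a power of 1/2, so log₂(1/p) is an integer.
H = Σ p·log₂(1/p) = 1/4·2 + 1/16·4 + 1/4·2 + 1/16·4 + 1/4·2 + 1/8·3 = 2.375 bits.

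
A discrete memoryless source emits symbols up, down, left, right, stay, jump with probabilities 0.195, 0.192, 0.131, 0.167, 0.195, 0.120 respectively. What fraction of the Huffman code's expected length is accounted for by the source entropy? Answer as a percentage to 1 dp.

98.1%

Entropy H = −Σ p log₂ p ≈ 2.5593 bits.
Huffman merges: 3/25+131/1000→251/1000; 167/1000+24/125→359/1000; 39/200+39/200→39/100; 251/1000+359/1000→61/100; 39/100+61/100→1. L = 261/100 ≈ 2.6100.
Efficiency = H/L = 2.5593/2.6100 = 98.1%.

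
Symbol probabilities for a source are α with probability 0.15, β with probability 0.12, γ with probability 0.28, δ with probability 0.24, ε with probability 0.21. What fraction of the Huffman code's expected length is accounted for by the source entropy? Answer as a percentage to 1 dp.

99.5%

Entropy H = −Σ p log₂ p ≈ 2.2588 bits.
Huffman merges: 3/25+3/20→27/100; 21/100+6/25→9/20; 27/100+7/25→11/20; 9/20+11/20→1. L = 227/100 ≈ 2.2700.
Efficiency = H/L = 2.2588/2.2700 = 99.5%.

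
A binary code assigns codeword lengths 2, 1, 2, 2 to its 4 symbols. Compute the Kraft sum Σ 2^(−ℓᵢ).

With common denominator 2^2 = 4: Σ 2^(−ℓᵢ) = 1/4 + 2/4 + 1/4 + 1/4 = 5/4 = 1.25.

1.25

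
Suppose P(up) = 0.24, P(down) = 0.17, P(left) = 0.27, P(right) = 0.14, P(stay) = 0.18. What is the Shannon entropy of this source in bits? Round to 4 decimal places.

2.2812 bits

H = −Σ pᵢ log₂ pᵢ.
−0.24·log₂(0.24) = 0.4941
−0.17·log₂(0.17) = 0.4346
−0.27·log₂(0.27) = 0.5100
−0.14·log₂(0.14) = 0.3971
−0.18·log₂(0.18) = 0.4453
Sum ≈ 2.2812 → 2.2812 bits.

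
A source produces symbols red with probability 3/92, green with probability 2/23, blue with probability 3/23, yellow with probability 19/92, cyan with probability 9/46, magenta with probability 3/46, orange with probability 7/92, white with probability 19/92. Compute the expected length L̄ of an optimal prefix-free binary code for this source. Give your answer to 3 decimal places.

Repeatedly combine the two least-probable nodes; the expected code length is the sum of the merged weights.
merge 3/92 + 3/46 → 9/92
merge 7/92 + 2/23 → 15/92
merge 9/92 + 3/23 → 21/92
merge 15/92 + 9/46 → 33/92
merge 19/92 + 19/92 → 19/46
merge 21/92 + 33/92 → 27/46
merge 19/46 + 27/46 → 1
L = 9/92 + 15/92 + 21/92 + 33/92 + 19/46 + 27/46 + 1 = 131/46 ≈ 2.848 bits/symbol.

2.848 bits/symbol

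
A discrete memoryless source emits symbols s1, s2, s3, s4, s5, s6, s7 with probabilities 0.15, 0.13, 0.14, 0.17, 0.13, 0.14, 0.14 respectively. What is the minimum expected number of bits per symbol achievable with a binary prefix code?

2.83 bits/symbol

Repeatedly combine the two least-probable nodes; the expected code length is the sum of the merged weights.
merge 13/100 + 13/100 → 13/50
merge 7/50 + 7/50 → 7/25
merge 7/50 + 3/20 → 29/100
merge 17/100 + 13/50 → 43/100
merge 7/25 + 29/100 → 57/100
merge 43/100 + 57/100 → 1
L = 13/50 + 7/25 + 29/100 + 43/100 + 57/100 + 1 = 283/100 = 2.83 bits/symbol.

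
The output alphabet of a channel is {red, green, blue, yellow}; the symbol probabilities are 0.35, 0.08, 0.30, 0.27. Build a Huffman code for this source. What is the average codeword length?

2 bits/symbol

Repeatedly combine the two least-probable nodes; the expected code length is the sum of the merged weights.
merge 2/25 + 27/100 → 7/20
merge 3/10 + 7/20 → 13/20
merge 7/20 + 13/20 → 1
L = 7/20 + 13/20 + 1 = 2 bits/symbol.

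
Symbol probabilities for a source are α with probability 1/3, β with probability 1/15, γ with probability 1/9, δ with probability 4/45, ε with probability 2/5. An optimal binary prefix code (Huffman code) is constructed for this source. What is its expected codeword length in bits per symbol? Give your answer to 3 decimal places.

2.022 bits/symbol

Repeatedly combine the two least-probable nodes; the expected code length is the sum of the merged weights.
merge 1/15 + 4/45 → 7/45
merge 1/9 + 7/45 → 4/15
merge 4/15 + 1/3 → 3/5
merge 2/5 + 3/5 → 1
L = 7/45 + 4/15 + 3/5 + 1 = 91/45 ≈ 2.022 bits/symbol.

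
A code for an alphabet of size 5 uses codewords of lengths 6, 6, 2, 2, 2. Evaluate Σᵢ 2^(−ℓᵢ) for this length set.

With common denominator 2^6 = 64: Σ 2^(−ℓᵢ) = 1/64 + 1/64 + 16/64 + 16/64 + 16/64 = 50/64 = 0.78125.

0.78125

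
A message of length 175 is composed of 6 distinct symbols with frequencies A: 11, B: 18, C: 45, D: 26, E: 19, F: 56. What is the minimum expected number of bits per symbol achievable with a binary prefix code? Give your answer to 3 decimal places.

Probabilities are the counts divided by 175.
Repeatedly combine the two least-probable nodes; the expected code length is the sum of the merged weights.
merge 11/175 + 18/175 → 29/175
merge 19/175 + 26/175 → 9/35
merge 29/175 + 9/35 → 74/175
merge 9/35 + 8/25 → 101/175
merge 74/175 + 101/175 → 1
L = 29/175 + 9/35 + 74/175 + 101/175 + 1 = 424/175 ≈ 2.423 bits/symbol.

2.423 bits/symbol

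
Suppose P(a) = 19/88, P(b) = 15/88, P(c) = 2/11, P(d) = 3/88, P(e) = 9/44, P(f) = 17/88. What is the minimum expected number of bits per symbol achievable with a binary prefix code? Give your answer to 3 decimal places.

2.580 bits/symbol

Repeatedly combine the two least-probable nodes; the expected code length is the sum of the merged weights.
merge 3/88 + 15/88 → 9/44
merge 2/11 + 17/88 → 3/8
merge 9/44 + 9/44 → 9/22
merge 19/88 + 3/8 → 13/22
merge 9/22 + 13/22 → 1
L = 9/44 + 3/8 + 9/22 + 13/22 + 1 = 227/88 ≈ 2.580 bits/symbol.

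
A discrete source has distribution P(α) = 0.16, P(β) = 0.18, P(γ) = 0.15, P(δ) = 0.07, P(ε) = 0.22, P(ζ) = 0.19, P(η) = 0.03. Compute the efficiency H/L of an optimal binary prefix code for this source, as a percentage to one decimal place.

98.0%

Entropy H = −Σ p log₂ p ≈ 2.6350 bits.
Huffman merges: 3/100+7/100→1/10; 1/10+3/20→1/4; 4/25+9/50→17/50; 19/100+11/50→41/100; 1/4+17/50→59/100; 41/100+59/100→1. L = 269/100 ≈ 2.6900.
Efficiency = H/L = 2.6350/2.6900 = 98.0%.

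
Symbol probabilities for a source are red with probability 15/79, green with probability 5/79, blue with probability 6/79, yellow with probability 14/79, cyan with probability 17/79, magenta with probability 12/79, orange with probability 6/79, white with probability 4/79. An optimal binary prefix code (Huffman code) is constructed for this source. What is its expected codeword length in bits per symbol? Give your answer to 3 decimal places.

2.861 bits/symbol

Repeatedly combine the two least-probable nodes; the expected code length is the sum of the merged weights.
merge 4/79 + 5/79 → 9/79
merge 6/79 + 6/79 → 12/79
merge 9/79 + 12/79 → 21/79
merge 12/79 + 14/79 → 26/79
merge 15/79 + 17/79 → 32/79
merge 21/79 + 26/79 → 47/79
merge 32/79 + 47/79 → 1
L = 9/79 + 12/79 + 21/79 + 26/79 + 32/79 + 47/79 + 1 = 226/79 ≈ 2.861 bits/symbol.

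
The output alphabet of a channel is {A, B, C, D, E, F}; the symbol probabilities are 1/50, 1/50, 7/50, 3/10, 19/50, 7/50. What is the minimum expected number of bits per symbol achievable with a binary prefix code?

2.16 bits/symbol

Repeatedly combine the two least-probable nodes; the expected code length is the sum of the merged weights.
merge 1/50 + 1/50 → 1/25
merge 1/25 + 7/50 → 9/50
merge 7/50 + 9/50 → 8/25
merge 3/10 + 8/25 → 31/50
merge 19/50 + 31/50 → 1
L = 1/25 + 9/50 + 8/25 + 31/50 + 1 = 54/25 = 2.16 bits/symbol.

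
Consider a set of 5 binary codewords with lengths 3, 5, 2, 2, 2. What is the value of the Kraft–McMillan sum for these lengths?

With common denominator 2^5 = 32: Σ 2^(−ℓᵢ) = 4/32 + 1/32 + 8/32 + 8/32 + 8/32 = 29/32 = 0.90625.

0.90625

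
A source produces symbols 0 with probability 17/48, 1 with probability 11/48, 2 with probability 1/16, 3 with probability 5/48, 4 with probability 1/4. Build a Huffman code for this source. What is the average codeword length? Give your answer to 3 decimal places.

2.167 bits/symbol

Repeatedly combine the two least-probable nodes; the expected code length is the sum of the merged weights.
merge 1/16 + 5/48 → 1/6
merge 1/6 + 11/48 → 19/48
merge 1/4 + 17/48 → 29/48
merge 19/48 + 29/48 → 1
L = 1/6 + 19/48 + 29/48 + 1 = 13/6 ≈ 2.167 bits/symbol.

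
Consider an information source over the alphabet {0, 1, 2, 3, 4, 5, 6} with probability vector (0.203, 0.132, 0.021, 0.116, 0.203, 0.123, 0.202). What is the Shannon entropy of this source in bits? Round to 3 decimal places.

H = −Σ pᵢ log₂ pᵢ.
−0.203·log₂(0.203) = 0.4670
−0.132·log₂(0.132) = 0.3856
−0.021·log₂(0.021) = 0.1170
−0.116·log₂(0.116) = 0.3605
−0.203·log₂(0.203) = 0.4670
−0.123·log₂(0.123) = 0.3719
−0.202·log₂(0.202) = 0.4661
Sum ≈ 2.6351 → 2.635 bits.

2.635 bits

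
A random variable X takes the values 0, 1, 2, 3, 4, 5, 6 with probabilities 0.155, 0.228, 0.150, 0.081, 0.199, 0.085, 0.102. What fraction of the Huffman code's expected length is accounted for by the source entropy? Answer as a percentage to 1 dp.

Entropy H = −Σ p log₂ p ≈ 2.7092 bits.
Huffman merges: 81/1000+17/200→83/500; 51/500+3/20→63/250; 31/200+83/500→321/1000; 199/1000+57/250→427/1000; 63/250+321/1000→573/1000; 427/1000+573/1000→1. L = 2739/1000 ≈ 2.7390.
Efficiency = H/L = 2.7092/2.7390 = 98.9%.

98.9%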